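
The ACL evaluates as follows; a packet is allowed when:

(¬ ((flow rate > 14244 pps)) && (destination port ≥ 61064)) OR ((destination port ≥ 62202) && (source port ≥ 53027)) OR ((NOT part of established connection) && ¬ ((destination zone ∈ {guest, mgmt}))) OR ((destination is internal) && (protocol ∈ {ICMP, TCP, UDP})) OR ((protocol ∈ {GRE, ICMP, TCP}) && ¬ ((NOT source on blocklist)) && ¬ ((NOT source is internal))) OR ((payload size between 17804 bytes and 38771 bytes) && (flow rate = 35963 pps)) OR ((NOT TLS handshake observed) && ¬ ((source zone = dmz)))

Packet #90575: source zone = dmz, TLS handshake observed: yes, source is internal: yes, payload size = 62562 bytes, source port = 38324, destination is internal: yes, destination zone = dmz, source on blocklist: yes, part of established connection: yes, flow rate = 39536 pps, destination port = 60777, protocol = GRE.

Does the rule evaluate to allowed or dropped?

Atomic conditions:
  flow rate > 14244 pps: 39536 > 14244 is true
  destination port ≥ 61064: 60777 ≥ 61064 is false
  destination port ≥ 62202: 60777 ≥ 62202 is false
  source port ≥ 53027: 38324 ≥ 53027 is false
  NOT part of established connection: yes → false
  destination zone ∈ {guest, mgmt}: dmz is not in the set → false
  destination is internal: yes → true
  protocol ∈ {ICMP, TCP, UDP}: GRE is not in the set → false
  protocol ∈ {GRE, ICMP, TCP}: GRE is in the set → true
  NOT source on blocklist: yes → false
  NOT source is internal: yes → false
  payload size between 17804 bytes and 38771 bytes: 62562 in [17804, 38771] is false
  flow rate = 35963 pps: 39536 == 35963 is false
  NOT TLS handshake observed: yes → false
  source zone = dmz: dmz == dmz is true
Combine:
[1.1] NOT true = false
[1] false AND false = false
[2] false AND false = false
[3.2] NOT false = true
[3] false AND true = false
[4] true AND false = false
[5.2] NOT false = true
[5.3] NOT false = true
[5] true AND true AND true = true
[6] false AND false = false
[7.2] NOT true = false
[7] false AND false = false
[root] false OR false OR false OR false OR true OR false OR false = true
Overall: true → allowed

Allowed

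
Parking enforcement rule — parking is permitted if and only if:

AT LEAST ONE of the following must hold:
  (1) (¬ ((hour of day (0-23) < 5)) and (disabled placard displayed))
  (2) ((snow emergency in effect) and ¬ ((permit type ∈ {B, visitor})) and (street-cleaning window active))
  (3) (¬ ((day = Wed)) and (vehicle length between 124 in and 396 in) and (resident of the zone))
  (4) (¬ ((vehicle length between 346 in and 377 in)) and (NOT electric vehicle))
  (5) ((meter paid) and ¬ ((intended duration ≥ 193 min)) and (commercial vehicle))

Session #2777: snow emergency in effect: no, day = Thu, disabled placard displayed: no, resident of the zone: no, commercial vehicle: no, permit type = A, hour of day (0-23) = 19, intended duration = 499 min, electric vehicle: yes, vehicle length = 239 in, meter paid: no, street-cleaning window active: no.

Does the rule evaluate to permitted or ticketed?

Atomic conditions:
  hour of day (0-23) < 5: 19 < 5 is false
  disabled placard displayed: no → false
  snow emergency in effect: no → false
  permit type ∈ {B, visitor}: A is not in the set → false
  street-cleaning window active: no → false
  day = Wed: Thu == Wed is false
  vehicle length between 124 in and 396 in: 239 in [124, 396] is true
  resident of the zone: no → false
  vehicle length between 346 in and 377 in: 239 in [346, 377] is false
  NOT electric vehicle: yes → false
  meter paid: no → false
  intended duration ≥ 193 min: 499 ≥ 193 is true
  commercial vehicle: no → false
Combine:
[1.1] NOT false = true
[1] true AND false = false
[2.2] NOT false = true
[2] false AND true AND false = false
[3.1] NOT false = true
[3] true AND true AND false = false
[4.1] NOT false = true
[4] true AND false = false
[5.2] NOT true = false
[5] false AND false AND false = false
[root] false OR false OR false OR false OR false = false
Overall: false → ticketed

Ticketed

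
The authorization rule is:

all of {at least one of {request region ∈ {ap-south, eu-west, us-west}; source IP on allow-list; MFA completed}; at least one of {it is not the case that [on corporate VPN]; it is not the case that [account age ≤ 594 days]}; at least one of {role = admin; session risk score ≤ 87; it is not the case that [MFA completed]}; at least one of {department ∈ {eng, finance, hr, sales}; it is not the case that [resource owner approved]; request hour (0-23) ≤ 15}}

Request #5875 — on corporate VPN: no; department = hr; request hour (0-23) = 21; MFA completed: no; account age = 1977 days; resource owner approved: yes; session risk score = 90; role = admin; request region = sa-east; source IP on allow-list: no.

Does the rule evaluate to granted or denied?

Denied

Atomic conditions:
  request region ∈ {ap-south, eu-west, us-west}: sa-east is not in the set → false
  source IP on allow-list: no → false
  MFA completed: no → false
  on corporate VPN: no → false
  account age ≤ 594 days: 1977 ≤ 594 is false
  role = admin: admin == admin is true
  session risk score ≤ 87: 90 ≤ 87 is false
  department ∈ {eng, finance, hr, sales}: hr is in the set → true
  resource owner approved: yes → true
  request hour (0-23) ≤ 15: 21 ≤ 15 is false
Combine:
[1] false OR false OR false = false
[2.1] NOT false = true
[2.2] NOT false = true
[2] true OR true = true
[3.3] NOT false = true
[3] true OR false OR true = true
[4.2] NOT true = false
[4] true OR false OR false = true
[root] false AND true AND true AND true = false
Overall: false → denied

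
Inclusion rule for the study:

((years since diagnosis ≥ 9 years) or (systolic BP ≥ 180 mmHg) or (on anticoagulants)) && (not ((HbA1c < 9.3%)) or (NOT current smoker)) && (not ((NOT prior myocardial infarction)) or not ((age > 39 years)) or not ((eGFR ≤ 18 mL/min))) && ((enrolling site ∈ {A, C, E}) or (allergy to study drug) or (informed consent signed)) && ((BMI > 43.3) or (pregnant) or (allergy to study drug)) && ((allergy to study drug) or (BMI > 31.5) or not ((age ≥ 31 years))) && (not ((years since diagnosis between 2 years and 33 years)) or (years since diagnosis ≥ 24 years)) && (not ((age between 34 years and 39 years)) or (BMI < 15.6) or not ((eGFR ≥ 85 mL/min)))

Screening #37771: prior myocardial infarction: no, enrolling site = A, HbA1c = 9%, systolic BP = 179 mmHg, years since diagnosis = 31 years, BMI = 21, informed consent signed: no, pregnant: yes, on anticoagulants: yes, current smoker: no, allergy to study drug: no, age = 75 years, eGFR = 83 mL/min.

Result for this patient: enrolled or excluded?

Atomic conditions:
  years since diagnosis ≥ 9 years: 31 ≥ 9 is true
  systolic BP ≥ 180 mmHg: 179 ≥ 180 is false
  on anticoagulants: yes → true
  HbA1c < 9.3%: 9 < 9.3 is true
  NOT current smoker: no → true
  NOT prior myocardial infarction: no → true
  age > 39 years: 75 > 39 is true
  eGFR ≤ 18 mL/min: 83 ≤ 18 is false
  enrolling site ∈ {A, C, E}: A is in the set → true
  allergy to study drug: no → false
  informed consent signed: no → false
  BMI > 43.3: 21 > 43.3 is false
  pregnant: yes → true
  BMI > 31.5: 21 > 31.5 is false
  age ≥ 31 years: 75 ≥ 31 is true
  years since diagnosis between 2 years and 33 years: 31 in [2, 33] is true
  years since diagnosis ≥ 24 years: 31 ≥ 24 is true
  age between 34 years and 39 years: 75 in [34, 39] is false
  BMI < 15.6: 21 < 15.6 is false
  eGFR ≥ 85 mL/min: 83 ≥ 85 is false
Combine:
[1] true OR false OR true = true
[2.1] NOT true = false
[2] false OR true = true
[3.1] NOT true = false
[3.2] NOT true = false
[3.3] NOT false = true
[3] false OR false OR true = true
[4] true OR false OR false = true
[5] false OR true OR false = true
[6.3] NOT true = false
[6] false OR false OR false = false
[7.1] NOT true = false
[7] false OR true = true
[8.1] NOT false = true
[8.3] NOT false = true
[8] true OR false OR true = true
[root] true AND true AND true AND true AND true AND false AND true AND true = false
Overall: false → excluded

Excluded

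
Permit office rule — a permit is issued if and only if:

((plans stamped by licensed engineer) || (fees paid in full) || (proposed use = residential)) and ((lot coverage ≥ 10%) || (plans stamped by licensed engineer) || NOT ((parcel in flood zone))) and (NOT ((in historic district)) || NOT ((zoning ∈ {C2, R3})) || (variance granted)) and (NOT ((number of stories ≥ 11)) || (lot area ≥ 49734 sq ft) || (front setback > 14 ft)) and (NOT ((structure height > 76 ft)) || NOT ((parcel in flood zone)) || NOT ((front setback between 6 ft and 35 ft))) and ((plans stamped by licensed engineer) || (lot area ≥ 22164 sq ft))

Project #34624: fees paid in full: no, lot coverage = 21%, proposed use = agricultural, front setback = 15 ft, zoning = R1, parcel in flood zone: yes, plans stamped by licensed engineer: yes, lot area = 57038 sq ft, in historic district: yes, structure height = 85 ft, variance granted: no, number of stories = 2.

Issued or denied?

Atomic conditions:
  plans stamped by licensed engineer: yes → true
  fees paid in full: no → false
  proposed use = residential: agricultural == residential is false
  lot coverage ≥ 10%: 21 ≥ 10 is true
  parcel in flood zone: yes → true
  in historic district: yes → true
  zoning ∈ {C2, R3}: R1 is not in the set → false
  variance granted: no → false
  number of stories ≥ 11: 2 ≥ 11 is false
  lot area ≥ 49734 sq ft: 57038 ≥ 49734 is true
  front setback > 14 ft: 15 > 14 is true
  structure height > 76 ft: 85 > 76 is true
  front setback between 6 ft and 35 ft: 15 in [6, 35] is true
  lot area ≥ 22164 sq ft: 57038 ≥ 22164 is true
Combine:
[1] true OR false OR false = true
[2.3] NOT true = false
[2] true OR true OR false = true
[3.1] NOT true = false
[3.2] NOT false = true
[3] false OR true OR false = true
[4.1] NOT false = true
[4] true OR true OR true = true
[5.1] NOT true = false
[5.2] NOT true = false
[5.3] NOT true = false
[5] false OR false OR false = false
[6] true OR true = true
[root] true AND true AND true AND true AND false AND true = false
Overall: false → denied

Denied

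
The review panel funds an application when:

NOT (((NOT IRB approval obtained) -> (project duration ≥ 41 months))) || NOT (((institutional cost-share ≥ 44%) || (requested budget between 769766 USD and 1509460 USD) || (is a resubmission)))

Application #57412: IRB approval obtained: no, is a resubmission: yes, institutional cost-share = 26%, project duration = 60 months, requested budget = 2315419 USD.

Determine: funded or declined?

Declined

Atomic conditions:
  NOT IRB approval obtained: no → true
  project duration ≥ 41 months: 60 ≥ 41 is true
  institutional cost-share ≥ 44%: 26 ≥ 44 is false
  requested budget between 769766 USD and 1509460 USD: 2315419 in [769766, 1509460] is false
  is a resubmission: yes → true
Combine:
[1.1] true → true = true
[1] NOT true = false
[2.1] false OR false OR true = true
[2] NOT true = false
[root] false OR false = false
Overall: false → declined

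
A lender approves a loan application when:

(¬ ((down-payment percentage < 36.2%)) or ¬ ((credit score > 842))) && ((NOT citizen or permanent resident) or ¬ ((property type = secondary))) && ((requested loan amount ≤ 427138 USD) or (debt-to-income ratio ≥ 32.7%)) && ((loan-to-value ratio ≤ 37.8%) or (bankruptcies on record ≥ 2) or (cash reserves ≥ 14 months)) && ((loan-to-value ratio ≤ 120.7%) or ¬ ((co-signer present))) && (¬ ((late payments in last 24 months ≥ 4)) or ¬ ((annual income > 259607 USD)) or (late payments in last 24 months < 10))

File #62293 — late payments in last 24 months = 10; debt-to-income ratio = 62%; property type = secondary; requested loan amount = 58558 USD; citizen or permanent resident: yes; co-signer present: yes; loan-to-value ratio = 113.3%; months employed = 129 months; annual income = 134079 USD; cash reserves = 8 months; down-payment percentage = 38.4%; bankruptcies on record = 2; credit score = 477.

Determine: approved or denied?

Denied

Atomic conditions:
  down-payment percentage < 36.2%: 38.4 < 36.2 is false
  credit score > 842: 477 > 842 is false
  NOT citizen or permanent resident: yes → false
  property type = secondary: secondary == secondary is true
  requested loan amount ≤ 427138 USD: 58558 ≤ 427138 is true
  debt-to-income ratio ≥ 32.7%: 62 ≥ 32.7 is true
  loan-to-value ratio ≤ 37.8%: 113.3 ≤ 37.8 is false
  bankruptcies on record ≥ 2: 2 ≥ 2 is true
  cash reserves ≥ 14 months: 8 ≥ 14 is false
  loan-to-value ratio ≤ 120.7%: 113.3 ≤ 120.7 is true
  co-signer present: yes → true
  late payments in last 24 months ≥ 4: 10 ≥ 4 is true
  annual income > 259607 USD: 134079 > 259607 is false
  late payments in last 24 months < 10: 10 < 10 is false
Combine:
[1.1] NOT false = true
[1.2] NOT false = true
[1] true OR true = true
[2.2] NOT true = false
[2] false OR false = false
[3] true OR true = true
[4] false OR true OR false = true
[5.2] NOT true = false
[5] true OR false = true
[6.1] NOT true = false
[6.2] NOT false = true
[6] false OR true OR false = true
[root] true AND false AND true AND true AND true AND true = false
Overall: false → denied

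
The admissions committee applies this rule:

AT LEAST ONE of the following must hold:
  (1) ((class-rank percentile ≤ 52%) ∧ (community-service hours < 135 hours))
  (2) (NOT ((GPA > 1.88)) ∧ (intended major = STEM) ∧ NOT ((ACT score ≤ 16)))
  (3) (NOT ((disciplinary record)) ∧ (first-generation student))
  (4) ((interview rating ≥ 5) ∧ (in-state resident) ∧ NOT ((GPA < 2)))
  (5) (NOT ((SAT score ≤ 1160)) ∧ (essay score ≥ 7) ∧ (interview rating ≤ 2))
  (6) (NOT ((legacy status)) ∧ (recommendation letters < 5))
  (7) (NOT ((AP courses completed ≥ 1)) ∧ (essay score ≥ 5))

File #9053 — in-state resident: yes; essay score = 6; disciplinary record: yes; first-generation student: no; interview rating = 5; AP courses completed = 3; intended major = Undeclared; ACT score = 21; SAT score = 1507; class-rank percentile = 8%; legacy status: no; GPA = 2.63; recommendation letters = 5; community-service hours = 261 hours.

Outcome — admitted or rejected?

Admitted

Atomic conditions:
  class-rank percentile ≤ 52%: 8 ≤ 52 is true
  community-service hours < 135 hours: 261 < 135 is false
  GPA > 1.88: 2.63 > 1.88 is true
  intended major = STEM: Undeclared == STEM is false
  ACT score ≤ 16: 21 ≤ 16 is false
  disciplinary record: yes → true
  first-generation student: no → false
  interview rating ≥ 5: 5 ≥ 5 is true
  in-state resident: yes → true
  GPA < 2: 2.63 < 2 is false
  SAT score ≤ 1160: 1507 ≤ 1160 is false
  essay score ≥ 7: 6 ≥ 7 is false
  interview rating ≤ 2: 5 ≤ 2 is false
  legacy status: no → false
  recommendation letters < 5: 5 < 5 is false
  AP courses completed ≥ 1: 3 ≥ 1 is true
  essay score ≥ 5: 6 ≥ 5 is true
Combine:
[1] true AND false = false
[2.1] NOT true = false
[2.3] NOT false = true
[2] false AND false AND true = false
[3.1] NOT true = false
[3] false AND false = false
[4.3] NOT false = true
[4] true AND true AND true = true
[5.1] NOT false = true
[5] true AND false AND false = false
[6.1] NOT false = true
[6] true AND false = false
[7.1] NOT true = false
[7] false AND true = false
[root] false OR false OR false OR true OR false OR false OR false = true
Overall: true → admitted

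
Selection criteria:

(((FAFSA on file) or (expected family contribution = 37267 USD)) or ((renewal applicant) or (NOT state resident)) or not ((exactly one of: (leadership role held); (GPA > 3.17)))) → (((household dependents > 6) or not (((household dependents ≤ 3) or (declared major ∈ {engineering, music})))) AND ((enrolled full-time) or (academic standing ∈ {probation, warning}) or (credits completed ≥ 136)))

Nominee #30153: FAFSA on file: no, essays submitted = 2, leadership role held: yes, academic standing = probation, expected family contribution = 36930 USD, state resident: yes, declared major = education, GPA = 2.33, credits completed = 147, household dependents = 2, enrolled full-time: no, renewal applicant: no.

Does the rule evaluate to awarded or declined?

Atomic conditions:
  FAFSA on file: no → false
  expected family contribution = 37267 USD: 36930 == 37267 is false
  renewal applicant: no → false
  NOT state resident: yes → false
  leadership role held: yes → true
  GPA > 3.17: 2.33 > 3.17 is false
  household dependents > 6: 2 > 6 is false
  household dependents ≤ 3: 2 ≤ 3 is true
  declared major ∈ {engineering, music}: education is not in the set → false
  enrolled full-time: no → false
  academic standing ∈ {probation, warning}: probation is in the set → true
  credits completed ≥ 136: 147 ≥ 136 is true
Combine:
[1.1] false OR false = false
[1.2] false OR false = false
[1.3.1] exactly-one(true, false) = true
[1.3] NOT true = false
[1] false OR false OR false = false
[2.1.2.1] true OR false = true
[2.1.2] NOT true = false
[2.1] false OR false = false
[2.2] false OR true OR true = true
[2] false AND true = false
[root] false → false (antecedent false ⇒ implication holds) = true
Overall: true → awarded

Awarded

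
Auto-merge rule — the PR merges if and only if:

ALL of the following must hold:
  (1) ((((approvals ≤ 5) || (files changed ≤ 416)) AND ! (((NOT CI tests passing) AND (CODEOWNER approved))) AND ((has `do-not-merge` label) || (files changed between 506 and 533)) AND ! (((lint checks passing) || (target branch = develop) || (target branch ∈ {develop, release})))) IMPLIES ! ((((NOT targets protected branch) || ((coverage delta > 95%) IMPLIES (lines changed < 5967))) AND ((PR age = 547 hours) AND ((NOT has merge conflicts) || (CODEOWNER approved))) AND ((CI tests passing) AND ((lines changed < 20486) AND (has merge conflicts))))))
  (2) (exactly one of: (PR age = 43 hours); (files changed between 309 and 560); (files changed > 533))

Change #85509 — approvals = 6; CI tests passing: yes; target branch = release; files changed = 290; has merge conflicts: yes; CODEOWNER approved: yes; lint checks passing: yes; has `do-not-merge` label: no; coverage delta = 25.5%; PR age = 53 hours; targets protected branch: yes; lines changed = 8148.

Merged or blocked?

Blocked

Atomic conditions:
  approvals ≤ 5: 6 ≤ 5 is false
  files changed ≤ 416: 290 ≤ 416 is true
  NOT CI tests passing: yes → false
  CODEOWNER approved: yes → true
  has `do-not-merge` label: no → false
  files changed between 506 and 533: 290 in [506, 533] is false
  lint checks passing: yes → true
  target branch = develop: release == develop is false
  target branch ∈ {develop, release}: release is in the set → true
  NOT targets protected branch: yes → false
  coverage delta > 95%: 25.5 > 95 is false
  lines changed < 5967: 8148 < 5967 is false
  PR age = 547 hours: 53 == 547 is false
  NOT has merge conflicts: yes → false
  CI tests passing: yes → true
  lines changed < 20486: 8148 < 20486 is true
  has merge conflicts: yes → true
  PR age = 43 hours: 53 == 43 is false
  files changed between 309 and 560: 290 in [309, 560] is false
  files changed > 533: 290 > 533 is false
Combine:
[1.1.1] false OR true = true
[1.1.2.1] false AND true = false
[1.1.2] NOT false = true
[1.1.3] false OR false = false
[1.1.4.1] true OR false OR true = true
[1.1.4] NOT true = false
[1.1] true AND true AND false AND false = false
[1.2.1.1.2] false → false (antecedent false ⇒ implication holds) = true
[1.2.1.1] false OR true = true
[1.2.1.2.2] false OR true = true
[1.2.1.2] false AND true = false
[1.2.1.3.2] true AND true = true
[1.2.1.3] true AND true = true
[1.2.1] true AND false AND true = false
[1.2] NOT false = true
[1] false → true (antecedent false ⇒ implication holds) = true
[2] exactly-one(false, false, false) = false
[root] true AND false = false
Overall: false → blocked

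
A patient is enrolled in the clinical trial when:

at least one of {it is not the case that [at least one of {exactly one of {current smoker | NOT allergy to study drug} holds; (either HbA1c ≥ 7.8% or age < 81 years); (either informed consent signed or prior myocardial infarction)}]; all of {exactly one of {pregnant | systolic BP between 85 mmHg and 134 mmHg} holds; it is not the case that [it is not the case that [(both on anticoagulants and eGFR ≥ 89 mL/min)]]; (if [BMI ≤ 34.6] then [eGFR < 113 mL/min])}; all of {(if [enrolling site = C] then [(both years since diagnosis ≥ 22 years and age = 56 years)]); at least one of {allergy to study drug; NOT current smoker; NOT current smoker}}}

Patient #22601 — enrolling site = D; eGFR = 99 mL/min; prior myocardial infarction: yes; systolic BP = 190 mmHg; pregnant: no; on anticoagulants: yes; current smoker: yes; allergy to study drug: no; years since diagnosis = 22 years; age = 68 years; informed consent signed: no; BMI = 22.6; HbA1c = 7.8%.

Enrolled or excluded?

Atomic conditions:
  current smoker: yes → true
  NOT allergy to study drug: no → true
  HbA1c ≥ 7.8%: 7.8 ≥ 7.8 is true
  age < 81 years: 68 < 81 is true
  informed consent signed: no → false
  prior myocardial infarction: yes → true
  pregnant: no → false
  systolic BP between 85 mmHg and 134 mmHg: 190 in [85, 134] is false
  on anticoagulants: yes → true
  eGFR ≥ 89 mL/min: 99 ≥ 89 is true
  BMI ≤ 34.6: 22.6 ≤ 34.6 is true
  eGFR < 113 mL/min: 99 < 113 is true
  enrolling site = C: D == C is false
  years since diagnosis ≥ 22 years: 22 ≥ 22 is true
  age = 56 years: 68 == 56 is false
  allergy to study drug: no → false
  NOT current smoker: yes → false
Combine:
[1.1.1] exactly-one(true, true) = false
[1.1.2] true OR true = true
[1.1.3] false OR true = true
[1.1] false OR true OR true = true
[1] NOT true = false
[2.1] exactly-one(false, false) = false
[2.2.1.1] true AND true = true
[2.2.1] NOT true = false
[2.2] NOT false = true
[2.3] true → true = true
[2] false AND true AND true = false
[3.1.2] true AND false = false
[3.1] false → false (antecedent false ⇒ implication holds) = true
[3.2] false OR false OR false = false
[3] true AND false = false
[root] false OR false OR false = false
Overall: false → excluded

Excluded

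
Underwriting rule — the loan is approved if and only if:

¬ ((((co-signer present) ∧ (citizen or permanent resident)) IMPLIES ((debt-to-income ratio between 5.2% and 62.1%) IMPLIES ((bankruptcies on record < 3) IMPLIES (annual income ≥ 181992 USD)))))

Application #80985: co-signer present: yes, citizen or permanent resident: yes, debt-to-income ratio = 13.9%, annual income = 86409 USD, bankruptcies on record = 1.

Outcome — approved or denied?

Approved

Atomic conditions:
  co-signer present: yes → true
  citizen or permanent resident: yes → true
  debt-to-income ratio between 5.2% and 62.1%: 13.9 in [5.2, 62.1] is true
  bankruptcies on record < 3: 1 < 3 is true
  annual income ≥ 181992 USD: 86409 ≥ 181992 is false
Combine:
[1.1] true AND true = true
[1.2.2] true → false = false
[1.2] true → false = false
[1] true → false = false
[root] NOT false = true
Overall: true → approved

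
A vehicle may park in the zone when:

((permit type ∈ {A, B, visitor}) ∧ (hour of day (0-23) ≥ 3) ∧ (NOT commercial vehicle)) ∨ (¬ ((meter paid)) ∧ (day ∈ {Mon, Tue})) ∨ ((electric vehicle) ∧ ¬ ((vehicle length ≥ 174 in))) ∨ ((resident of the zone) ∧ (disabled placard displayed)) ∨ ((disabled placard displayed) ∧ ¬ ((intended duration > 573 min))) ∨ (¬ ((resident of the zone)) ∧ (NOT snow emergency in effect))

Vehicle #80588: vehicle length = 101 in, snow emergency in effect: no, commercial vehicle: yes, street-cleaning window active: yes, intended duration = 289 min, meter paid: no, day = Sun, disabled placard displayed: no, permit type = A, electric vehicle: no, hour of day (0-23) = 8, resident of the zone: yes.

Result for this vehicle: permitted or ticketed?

Ticketed

Atomic conditions:
  permit type ∈ {A, B, visitor}: A is in the set → true
  hour of day (0-23) ≥ 3: 8 ≥ 3 is true
  NOT commercial vehicle: yes → false
  meter paid: no → false
  day ∈ {Mon, Tue}: Sun is not in the set → false
  electric vehicle: no → false
  vehicle length ≥ 174 in: 101 ≥ 174 is false
  resident of the zone: yes → true
  disabled placard displayed: no → false
  intended duration > 573 min: 289 > 573 is false
  NOT snow emergency in effect: no → true
Combine:
[1] true AND true AND false = false
[2.1] NOT false = true
[2] true AND false = false
[3.2] NOT false = true
[3] false AND true = false
[4] true AND false = false
[5.2] NOT false = true
[5] false AND true = false
[6.1] NOT true = false
[6] false AND true = false
[root] false OR false OR false OR false OR false OR false = false
Overall: false → ticketed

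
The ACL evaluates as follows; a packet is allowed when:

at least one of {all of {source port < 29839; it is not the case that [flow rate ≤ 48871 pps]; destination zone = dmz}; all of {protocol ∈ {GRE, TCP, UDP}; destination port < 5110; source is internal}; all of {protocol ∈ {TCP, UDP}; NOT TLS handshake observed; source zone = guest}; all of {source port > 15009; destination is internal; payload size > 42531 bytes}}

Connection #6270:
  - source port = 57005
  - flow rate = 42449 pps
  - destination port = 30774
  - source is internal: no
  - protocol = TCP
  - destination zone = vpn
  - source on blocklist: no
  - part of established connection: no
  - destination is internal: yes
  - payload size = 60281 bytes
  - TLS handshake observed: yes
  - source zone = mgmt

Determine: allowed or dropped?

Atomic conditions:
  source port < 29839: 57005 < 29839 is false
  flow rate ≤ 48871 pps: 42449 ≤ 48871 is true
  destination zone = dmz: vpn == dmz is false
  protocol ∈ {GRE, TCP, UDP}: TCP is in the set → true
  destination port < 5110: 30774 < 5110 is false
  source is internal: no → false
  protocol ∈ {TCP, UDP}: TCP is in the set → true
  NOT TLS handshake observed: yes → false
  source zone = guest: mgmt == guest is false
  source port > 15009: 57005 > 15009 is true
  destination is internal: yes → true
  payload size > 42531 bytes: 60281 > 42531 is true
Combine:
[1.2] NOT true = false
[1] false AND false AND false = false
[2] true AND false AND false = false
[3] true AND false AND false = false
[4] true AND true AND true = true
[root] false OR false OR false OR true = true
Overall: true → allowed

Allowed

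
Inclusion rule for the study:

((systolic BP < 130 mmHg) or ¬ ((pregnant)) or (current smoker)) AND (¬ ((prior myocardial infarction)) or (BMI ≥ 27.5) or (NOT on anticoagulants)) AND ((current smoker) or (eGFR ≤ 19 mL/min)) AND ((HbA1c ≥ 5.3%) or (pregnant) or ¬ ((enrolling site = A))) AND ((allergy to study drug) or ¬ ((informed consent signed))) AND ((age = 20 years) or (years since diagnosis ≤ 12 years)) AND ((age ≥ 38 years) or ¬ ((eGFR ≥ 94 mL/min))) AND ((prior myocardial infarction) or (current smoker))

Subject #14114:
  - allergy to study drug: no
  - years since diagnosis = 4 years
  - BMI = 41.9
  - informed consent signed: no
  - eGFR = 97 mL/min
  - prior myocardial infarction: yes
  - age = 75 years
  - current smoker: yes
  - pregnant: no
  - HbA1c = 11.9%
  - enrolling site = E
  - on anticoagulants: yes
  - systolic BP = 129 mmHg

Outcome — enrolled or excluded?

Enrolled

Atomic conditions:
  systolic BP < 130 mmHg: 129 < 130 is true
  pregnant: no → false
  current smoker: yes → true
  prior myocardial infarction: yes → true
  BMI ≥ 27.5: 41.9 ≥ 27.5 is true
  NOT on anticoagulants: yes → false
  eGFR ≤ 19 mL/min: 97 ≤ 19 is false
  HbA1c ≥ 5.3%: 11.9 ≥ 5.3 is true
  enrolling site = A: E == A is false
  allergy to study drug: no → false
  informed consent signed: no → false
  age = 20 years: 75 == 20 is false
  years since diagnosis ≤ 12 years: 4 ≤ 12 is true
  age ≥ 38 years: 75 ≥ 38 is true
  eGFR ≥ 94 mL/min: 97 ≥ 94 is true
Combine:
[1.2] NOT false = true
[1] true OR true OR true = true
[2.1] NOT true = false
[2] false OR true OR false = true
[3] true OR false = true
[4.3] NOT false = true
[4] true OR false OR true = true
[5.2] NOT false = true
[5] false OR true = true
[6] false OR true = true
[7.2] NOT true = false
[7] true OR false = true
[8] true OR true = true
[root] true AND true AND true AND true AND true AND true AND true AND true = true
Overall: true → enrolled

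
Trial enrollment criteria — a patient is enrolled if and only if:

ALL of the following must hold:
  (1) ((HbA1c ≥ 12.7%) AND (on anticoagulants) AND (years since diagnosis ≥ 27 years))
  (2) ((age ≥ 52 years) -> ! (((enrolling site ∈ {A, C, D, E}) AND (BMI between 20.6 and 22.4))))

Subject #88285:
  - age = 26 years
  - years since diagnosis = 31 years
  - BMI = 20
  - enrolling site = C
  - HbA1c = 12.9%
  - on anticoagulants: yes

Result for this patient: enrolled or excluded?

Atomic conditions:
  HbA1c ≥ 12.7%: 12.9 ≥ 12.7 is true
  on anticoagulants: yes → true
  years since diagnosis ≥ 27 years: 31 ≥ 27 is true
  age ≥ 52 years: 26 ≥ 52 is false
  enrolling site ∈ {A, C, D, E}: C is in the set → true
  BMI between 20.6 and 22.4: 20 in [20.6, 22.4] is false
Combine:
[1] true AND true AND true = true
[2.2.1] true AND false = false
[2.2] NOT false = true
[2] false → true (antecedent false ⇒ implication holds) = true
[root] true AND true = true
Overall: true → enrolled

Enrolled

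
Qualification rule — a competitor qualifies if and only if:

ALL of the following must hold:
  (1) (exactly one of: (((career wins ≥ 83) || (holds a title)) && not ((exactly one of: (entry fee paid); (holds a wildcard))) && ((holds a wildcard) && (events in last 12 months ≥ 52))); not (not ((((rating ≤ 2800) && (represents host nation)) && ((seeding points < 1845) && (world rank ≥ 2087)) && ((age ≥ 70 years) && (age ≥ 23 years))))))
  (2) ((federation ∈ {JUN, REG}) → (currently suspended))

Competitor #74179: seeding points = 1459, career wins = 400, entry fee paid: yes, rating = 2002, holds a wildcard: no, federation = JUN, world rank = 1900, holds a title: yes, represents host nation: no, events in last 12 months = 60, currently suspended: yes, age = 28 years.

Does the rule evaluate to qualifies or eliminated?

Eliminated

Atomic conditions:
  career wins ≥ 83: 400 ≥ 83 is true
  holds a title: yes → true
  entry fee paid: yes → true
  holds a wildcard: no → false
  events in last 12 months ≥ 52: 60 ≥ 52 is true
  rating ≤ 2800: 2002 ≤ 2800 is true
  represents host nation: no → false
  seeding points < 1845: 1459 < 1845 is true
  world rank ≥ 2087: 1900 ≥ 2087 is false
  age ≥ 70 years: 28 ≥ 70 is false
  age ≥ 23 years: 28 ≥ 23 is true
  federation ∈ {JUN, REG}: JUN is in the set → true
  currently suspended: yes → true
Combine:
[1.1.1] true OR true = true
[1.1.2.1] exactly-one(true, false) = true
[1.1.2] NOT true = false
[1.1.3] false AND true = false
[1.1] true AND false AND false = false
[1.2.1.1.1] true AND false = false
[1.2.1.1.2] true AND false = false
[1.2.1.1.3] false AND true = false
[1.2.1.1] false AND false AND false = false
[1.2.1] NOT false = true
[1.2] NOT true = false
[1] exactly-one(false, false) = false
[2] true → true = true
[root] false AND true = false
Overall: false → eliminated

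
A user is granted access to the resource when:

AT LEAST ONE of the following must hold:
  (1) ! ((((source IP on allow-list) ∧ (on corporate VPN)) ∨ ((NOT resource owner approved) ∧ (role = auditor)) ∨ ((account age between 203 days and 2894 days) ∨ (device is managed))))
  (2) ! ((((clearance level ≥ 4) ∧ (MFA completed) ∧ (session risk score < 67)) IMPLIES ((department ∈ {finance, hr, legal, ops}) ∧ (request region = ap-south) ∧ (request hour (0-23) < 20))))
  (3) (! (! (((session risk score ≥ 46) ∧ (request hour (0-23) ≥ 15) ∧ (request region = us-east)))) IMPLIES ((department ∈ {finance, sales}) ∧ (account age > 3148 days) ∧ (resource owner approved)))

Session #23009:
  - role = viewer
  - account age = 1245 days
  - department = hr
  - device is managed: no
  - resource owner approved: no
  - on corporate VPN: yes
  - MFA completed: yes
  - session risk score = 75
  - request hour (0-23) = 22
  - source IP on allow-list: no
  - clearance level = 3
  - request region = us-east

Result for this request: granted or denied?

Denied

Atomic conditions:
  source IP on allow-list: no → false
  on corporate VPN: yes → true
  NOT resource owner approved: no → true
  role = auditor: viewer == auditor is false
  account age between 203 days and 2894 days: 1245 in [203, 2894] is true
  device is managed: no → false
  clearance level ≥ 4: 3 ≥ 4 is false
  MFA completed: yes → true
  session risk score < 67: 75 < 67 is false
  department ∈ {finance, hr, legal, ops}: hr is in the set → true
  request region = ap-south: us-east == ap-south is false
  request hour (0-23) < 20: 22 < 20 is false
  session risk score ≥ 46: 75 ≥ 46 is true
  request hour (0-23) ≥ 15: 22 ≥ 15 is true
  request region = us-east: us-east == us-east is true
  department ∈ {finance, sales}: hr is not in the set → false
  account age > 3148 days: 1245 > 3148 is false
  resource owner approved: no → false
Combine:
[1.1.1] false AND true = false
[1.1.2] true AND false = false
[1.1.3] true OR false = true
[1.1] false OR false OR true = true
[1] NOT true = false
[2.1.1] false AND true AND false = false
[2.1.2] true AND false AND false = false
[2.1] false → false (antecedent false ⇒ implication holds) = true
[2] NOT true = false
[3.1.1.1] true AND true AND true = true
[3.1.1] NOT true = false
[3.1] NOT false = true
[3.2] false AND false AND false = false
[3] true → false = false
[root] false OR false OR false = false
Overall: false → denied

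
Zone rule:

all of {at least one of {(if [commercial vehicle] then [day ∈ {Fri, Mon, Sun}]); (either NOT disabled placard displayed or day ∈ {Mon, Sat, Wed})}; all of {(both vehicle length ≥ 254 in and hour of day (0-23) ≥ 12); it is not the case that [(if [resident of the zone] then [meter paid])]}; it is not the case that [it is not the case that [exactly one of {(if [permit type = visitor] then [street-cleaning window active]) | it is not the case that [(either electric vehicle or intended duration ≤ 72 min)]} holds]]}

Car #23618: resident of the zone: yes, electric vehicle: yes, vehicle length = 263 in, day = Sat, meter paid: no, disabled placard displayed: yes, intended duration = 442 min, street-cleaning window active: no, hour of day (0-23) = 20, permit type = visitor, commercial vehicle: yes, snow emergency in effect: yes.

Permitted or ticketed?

Ticketed

Atomic conditions:
  commercial vehicle: yes → true
  day ∈ {Fri, Mon, Sun}: Sat is not in the set → false
  NOT disabled placard displayed: yes → false
  day ∈ {Mon, Sat, Wed}: Sat is in the set → true
  vehicle length ≥ 254 in: 263 ≥ 254 is true
  hour of day (0-23) ≥ 12: 20 ≥ 12 is true
  resident of the zone: yes → true
  meter paid: no → false
  permit type = visitor: visitor == visitor is true
  street-cleaning window active: no → false
  electric vehicle: yes → true
  intended duration ≤ 72 min: 442 ≤ 72 is false
Combine:
[1.1] true → false = false
[1.2] false OR true = true
[1] false OR true = true
[2.1] true AND true = true
[2.2.1] true → false = false
[2.2] NOT false = true
[2] true AND true = true
[3.1.1.1] true → false = false
[3.1.1.2.1] true OR false = true
[3.1.1.2] NOT true = false
[3.1.1] exactly-one(false, false) = false
[3.1] NOT false = true
[3] NOT true = false
[root] true AND true AND false = false
Overall: false → ticketed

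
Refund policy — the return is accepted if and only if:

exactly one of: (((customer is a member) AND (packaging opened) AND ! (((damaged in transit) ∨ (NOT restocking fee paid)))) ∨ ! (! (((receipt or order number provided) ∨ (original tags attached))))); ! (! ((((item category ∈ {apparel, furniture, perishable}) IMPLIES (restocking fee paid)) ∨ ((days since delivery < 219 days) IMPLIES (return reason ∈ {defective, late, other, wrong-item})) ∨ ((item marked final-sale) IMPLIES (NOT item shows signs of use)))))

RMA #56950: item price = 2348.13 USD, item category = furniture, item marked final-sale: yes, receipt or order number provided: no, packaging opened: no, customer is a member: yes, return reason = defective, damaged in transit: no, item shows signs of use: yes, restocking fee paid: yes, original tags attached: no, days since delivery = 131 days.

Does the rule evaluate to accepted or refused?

Accepted

Atomic conditions:
  customer is a member: yes → true
  packaging opened: no → false
  damaged in transit: no → false
  NOT restocking fee paid: yes → false
  receipt or order number provided: no → false
  original tags attached: no → false
  item category ∈ {apparel, furniture, perishable}: furniture is in the set → true
  restocking fee paid: yes → true
  days since delivery < 219 days: 131 < 219 is true
  return reason ∈ {defective, late, other, wrong-item}: defective is in the set → true
  item marked final-sale: yes → true
  NOT item shows signs of use: yes → false
Combine:
[1.1.3.1] false OR false = false
[1.1.3] NOT false = true
[1.1] true AND false AND true = false
[1.2.1.1] false OR false = false
[1.2.1] NOT false = true
[1.2] NOT true = false
[1] false OR false = false
[2.1.1.1] true → true = true
[2.1.1.2] true → true = true
[2.1.1.3] true → false = false
[2.1.1] true OR true OR false = true
[2.1] NOT true = false
[2] NOT false = true
[root] exactly-one(false, true) = true
Overall: true → accepted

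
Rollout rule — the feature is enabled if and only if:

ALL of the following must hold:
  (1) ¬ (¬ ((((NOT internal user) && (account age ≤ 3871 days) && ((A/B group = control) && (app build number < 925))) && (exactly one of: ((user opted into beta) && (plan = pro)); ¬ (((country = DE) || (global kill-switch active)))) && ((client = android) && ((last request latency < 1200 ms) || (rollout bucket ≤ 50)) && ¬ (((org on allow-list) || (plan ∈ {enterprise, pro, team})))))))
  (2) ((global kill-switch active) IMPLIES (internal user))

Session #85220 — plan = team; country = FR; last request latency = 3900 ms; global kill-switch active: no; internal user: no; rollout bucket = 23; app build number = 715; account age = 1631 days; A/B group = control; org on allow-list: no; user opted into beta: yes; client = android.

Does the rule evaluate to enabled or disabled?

Disabled

Atomic conditions:
  NOT internal user: no → true
  account age ≤ 3871 days: 1631 ≤ 3871 is true
  A/B group = control: control == control is true
  app build number < 925: 715 < 925 is true
  user opted into beta: yes → true
  plan = pro: team == pro is false
  country = DE: FR == DE is false
  global kill-switch active: no → false
  client = android: android == android is true
  last request latency < 1200 ms: 3900 < 1200 is false
  rollout bucket ≤ 50: 23 ≤ 50 is true
  org on allow-list: no → false
  plan ∈ {enterprise, pro, team}: team is in the set → true
  internal user: no → false
Combine:
[1.1.1.1.3] true AND true = true
[1.1.1.1] true AND true AND true = true
[1.1.1.2.1] true AND false = false
[1.1.1.2.2.1] false OR false = false
[1.1.1.2.2] NOT false = true
[1.1.1.2] exactly-one(false, true) = true
[1.1.1.3.2] false OR true = true
[1.1.1.3.3.1] false OR true = true
[1.1.1.3.3] NOT true = false
[1.1.1.3] true AND true AND false = false
[1.1.1] true AND true AND false = false
[1.1] NOT false = true
[1] NOT true = false
[2] false → false (antecedent false ⇒ implication holds) = true
[root] false AND true = false
Overall: false → disabled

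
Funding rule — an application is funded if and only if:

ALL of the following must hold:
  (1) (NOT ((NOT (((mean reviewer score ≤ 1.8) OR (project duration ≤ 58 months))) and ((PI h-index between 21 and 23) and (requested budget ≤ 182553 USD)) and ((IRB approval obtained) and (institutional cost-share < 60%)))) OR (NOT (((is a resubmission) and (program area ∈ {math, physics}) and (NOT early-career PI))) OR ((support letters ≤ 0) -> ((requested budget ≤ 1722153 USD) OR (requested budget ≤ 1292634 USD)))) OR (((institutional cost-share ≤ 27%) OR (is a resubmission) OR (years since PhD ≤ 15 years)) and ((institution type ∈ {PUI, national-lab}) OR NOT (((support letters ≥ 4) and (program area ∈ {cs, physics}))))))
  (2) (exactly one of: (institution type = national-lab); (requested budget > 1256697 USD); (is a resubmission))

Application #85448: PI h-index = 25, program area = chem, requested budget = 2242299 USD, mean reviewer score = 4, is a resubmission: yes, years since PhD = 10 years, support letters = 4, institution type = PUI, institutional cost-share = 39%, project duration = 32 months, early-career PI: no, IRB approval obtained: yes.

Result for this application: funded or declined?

Atomic conditions:
  mean reviewer score ≤ 1.8: 4 ≤ 1.8 is false
  project duration ≤ 58 months: 32 ≤ 58 is true
  PI h-index between 21 and 23: 25 in [21, 23] is false
  requested budget ≤ 182553 USD: 2242299 ≤ 182553 is false
  IRB approval obtained: yes → true
  institutional cost-share < 60%: 39 < 60 is true
  is a resubmission: yes → true
  program area ∈ {math, physics}: chem is not in the set → false
  NOT early-career PI: no → true
  support letters ≤ 0: 4 ≤ 0 is false
  requested budget ≤ 1722153 USD: 2242299 ≤ 1722153 is false
  requested budget ≤ 1292634 USD: 2242299 ≤ 1292634 is false
  institutional cost-share ≤ 27%: 39 ≤ 27 is false
  years since PhD ≤ 15 years: 10 ≤ 15 is true
  institution type ∈ {PUI, national-lab}: PUI is in the set → true
  support letters ≥ 4: 4 ≥ 4 is true
  program area ∈ {cs, physics}: chem is not in the set → false
  institution type = national-lab: PUI == national-lab is false
  requested budget > 1256697 USD: 2242299 > 1256697 is true
Combine:
[1.1.1.1.1] false OR true = true
[1.1.1.1] NOT true = false
[1.1.1.2] false AND false = false
[1.1.1.3] true AND true = true
[1.1.1] false AND false AND true = false
[1.1] NOT false = true
[1.2.1.1] true AND false AND true = false
[1.2.1] NOT false = true
[1.2.2.2] false OR false = false
[1.2.2] false → false (antecedent false ⇒ implication holds) = true
[1.2] true OR true = true
[1.3.1] false OR true OR true = true
[1.3.2.2.1] true AND false = false
[1.3.2.2] NOT false = true
[1.3.2] true OR true = true
[1.3] true AND true = true
[1] true OR true OR true = true
[2] exactly-one(false, true, true) = false
[root] true AND false = false
Overall: false → declined

Declined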